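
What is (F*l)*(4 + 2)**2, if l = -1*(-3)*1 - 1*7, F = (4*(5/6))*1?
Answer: -480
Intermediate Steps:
F = 10/3 (F = (4*(5*(1/6)))*1 = (4*(5/6))*1 = (10/3)*1 = 10/3 ≈ 3.3333)
l = -4 (l = 3*1 - 7 = 3 - 7 = -4)
(F*l)*(4 + 2)**2 = ((10/3)*(-4))*(4 + 2)**2 = -40/3*6**2 = -40/3*36 = -480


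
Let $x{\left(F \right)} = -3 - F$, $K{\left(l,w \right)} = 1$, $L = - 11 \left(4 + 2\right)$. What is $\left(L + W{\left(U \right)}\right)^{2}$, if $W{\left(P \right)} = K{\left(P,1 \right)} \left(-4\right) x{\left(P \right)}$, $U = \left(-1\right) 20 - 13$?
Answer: $34596$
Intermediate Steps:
$L = -66$ ($L = \left(-11\right) 6 = -66$)
$U = -33$ ($U = -20 - 13 = -33$)
$W{\left(P \right)} = 12 + 4 P$ ($W{\left(P \right)} = 1 \left(-4\right) \left(-3 - P\right) = - 4 \left(-3 - P\right) = 12 + 4 P$)
$\left(L + W{\left(U \right)}\right)^{2} = \left(-66 + \left(12 + 4 \left(-33\right)\right)\right)^{2} = \left(-66 + \left(12 - 132\right)\right)^{2} = \left(-66 - 120\right)^{2} = \left(-186\right)^{2} = 34596$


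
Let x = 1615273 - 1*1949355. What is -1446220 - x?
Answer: -1112138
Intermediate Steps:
x = -334082 (x = 1615273 - 1949355 = -334082)
-1446220 - x = -1446220 - 1*(-334082) = -1446220 + 334082 = -1112138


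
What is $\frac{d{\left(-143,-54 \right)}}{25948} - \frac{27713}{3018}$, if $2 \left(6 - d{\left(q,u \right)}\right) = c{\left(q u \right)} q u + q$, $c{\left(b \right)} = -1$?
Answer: $- \frac{707210531}{78311064} \approx -9.0308$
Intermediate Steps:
$d{\left(q,u \right)} = 6 - \frac{q}{2} + \frac{q u}{2}$ ($d{\left(q,u \right)} = 6 - \frac{- q u + q}{2} = 6 - \frac{q - q u}{2} = 6 + \left(- \frac{q}{2} + \frac{q u}{2}\right) = 6 - \frac{q}{2} + \frac{q u}{2}$)
$\frac{d{\left(-143,-54 \right)}}{25948} - \frac{27713}{3018} = \frac{6 - - \frac{143}{2} + \frac{1}{2} \left(-143\right) \left(-54\right)}{25948} - \frac{27713}{3018} = \left(6 + \frac{143}{2} + 3861\right) \frac{1}{25948} - \frac{27713}{3018} = \frac{7877}{2} \cdot \frac{1}{25948} - \frac{27713}{3018} = \frac{7877}{51896} - \frac{27713}{3018} = - \frac{707210531}{78311064}$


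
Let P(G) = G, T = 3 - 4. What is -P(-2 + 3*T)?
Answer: 5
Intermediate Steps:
T = -1
-P(-2 + 3*T) = -(-2 + 3*(-1)) = -(-2 - 3) = -1*(-5) = 5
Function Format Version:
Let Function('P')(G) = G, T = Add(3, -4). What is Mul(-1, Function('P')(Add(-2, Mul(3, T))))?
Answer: 5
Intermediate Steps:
T = -1
Mul(-1, Function('P')(Add(-2, Mul(3, T)))) = Mul(-1, Add(-2, Mul(3, -1))) = Mul(-1, Add(-2, -3)) = Mul(-1, -5) = 5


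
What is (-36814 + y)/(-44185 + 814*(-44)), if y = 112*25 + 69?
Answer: 11315/26667 ≈ 0.42431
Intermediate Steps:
y = 2869 (y = 2800 + 69 = 2869)
(-36814 + y)/(-44185 + 814*(-44)) = (-36814 + 2869)/(-44185 + 814*(-44)) = -33945/(-44185 - 35816) = -33945/(-80001) = -33945*(-1/80001) = 11315/26667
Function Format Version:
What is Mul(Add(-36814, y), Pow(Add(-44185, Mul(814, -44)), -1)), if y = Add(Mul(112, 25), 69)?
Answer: Rational(11315, 26667) ≈ 0.42431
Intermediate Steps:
y = 2869 (y = Add(2800, 69) = 2869)
Mul(Add(-36814, y), Pow(Add(-44185, Mul(814, -44)), -1)) = Mul(Add(-36814, 2869), Pow(Add(-44185, Mul(814, -44)), -1)) = Mul(-33945, Pow(Add(-44185, -35816), -1)) = Mul(-33945, Pow(-80001, -1)) = Mul(-33945, Rational(-1, 80001)) = Rational(11315, 26667)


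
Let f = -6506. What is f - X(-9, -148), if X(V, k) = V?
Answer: -6497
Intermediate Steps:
f - X(-9, -148) = -6506 - 1*(-9) = -6506 + 9 = -6497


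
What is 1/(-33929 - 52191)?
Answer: -1/86120 ≈ -1.1612e-5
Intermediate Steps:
1/(-33929 - 52191) = 1/(-86120) = -1/86120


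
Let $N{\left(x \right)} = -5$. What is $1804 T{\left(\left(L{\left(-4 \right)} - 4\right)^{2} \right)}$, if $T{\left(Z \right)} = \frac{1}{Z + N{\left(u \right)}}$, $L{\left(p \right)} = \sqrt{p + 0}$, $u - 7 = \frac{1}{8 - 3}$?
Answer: $\frac{12628}{305} + \frac{28864 i}{305} \approx 41.403 + 94.636 i$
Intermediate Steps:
$u = \frac{36}{5}$ ($u = 7 + \frac{1}{8 - 3} = 7 + \frac{1}{5} = \frac{36}{5} \approx 7.2$)
$L{\left(p \right)} = \sqrt{p}$
$T{\left(Z \right)} = \frac{1}{-5 + Z}$ ($T{\left(Z \right)} = \frac{1}{Z - 5} = \frac{1}{-5 + Z}$)
$1804 T{\left(\left(L{\left(-4 \right)} - 4\right)^{2} \right)} = \frac{1804}{-5 + \left(\sqrt{-4} - 4\right)^{2}} = \frac{1804}{-5 + \left(2 i - 4\right)^{2}} = \frac{1804}{-5 + \left(-4 + 2 i\right)^{2}}$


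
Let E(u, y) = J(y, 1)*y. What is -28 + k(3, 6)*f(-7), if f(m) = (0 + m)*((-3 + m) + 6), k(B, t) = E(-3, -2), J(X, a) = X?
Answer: 84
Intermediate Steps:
E(u, y) = y² (E(u, y) = y*y = y²)
k(B, t) = 4 (k(B, t) = (-2)² = 4)
f(m) = m*(3 + m)
-28 + k(3, 6)*f(-7) = -28 + 4*(-7*(3 - 7)) = -28 + 4*(-7*(-4)) = -28 + 4*28 = -28 + 112 = 84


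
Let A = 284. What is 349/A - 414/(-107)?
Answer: 154919/30388 ≈ 5.0980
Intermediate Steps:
349/A - 414/(-107) = 349/284 - 414/(-107) = 349*(1/284) - 414*(-1/107) = 349/284 + 414/107 = 154919/30388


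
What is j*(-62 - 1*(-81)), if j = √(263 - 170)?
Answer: 19*√93 ≈ 183.23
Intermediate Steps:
j = √93 ≈ 9.6436
j*(-62 - 1*(-81)) = √93*(-62 - 1*(-81)) = √93*(-62 + 81) = √93*19 = 19*√93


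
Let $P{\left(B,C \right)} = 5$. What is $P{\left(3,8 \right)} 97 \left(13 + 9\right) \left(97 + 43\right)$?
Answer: $1493800$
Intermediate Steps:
$P{\left(3,8 \right)} 97 \left(13 + 9\right) \left(97 + 43\right) = 5 \cdot 97 \left(13 + 9\right) \left(97 + 43\right) = 485 \cdot 22 \cdot 140 = 485 \cdot 3080 = 1493800$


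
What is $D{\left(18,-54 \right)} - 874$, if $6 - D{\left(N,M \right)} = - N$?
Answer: $-850$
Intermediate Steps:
$D{\left(N,M \right)} = 6 + N$ ($D{\left(N,M \right)} = 6 - - N = 6 + N$)
$D{\left(18,-54 \right)} - 874 = \left(6 + 18\right) - 874 = 24 - 874 = -850$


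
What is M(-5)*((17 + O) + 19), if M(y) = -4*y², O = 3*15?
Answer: -8100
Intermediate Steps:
O = 45
M(-5)*((17 + O) + 19) = (-4*(-5)²)*((17 + 45) + 19) = (-4*25)*(62 + 19) = -100*81 = -8100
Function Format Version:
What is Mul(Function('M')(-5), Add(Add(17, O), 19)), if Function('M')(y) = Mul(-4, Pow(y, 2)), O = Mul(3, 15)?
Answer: -8100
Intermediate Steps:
O = 45
Mul(Function('M')(-5), Add(Add(17, O), 19)) = Mul(Mul(-4, Pow(-5, 2)), Add(Add(17, 45), 19)) = Mul(Mul(-4, 25), Add(62, 19)) = Mul(-100, 81) = -8100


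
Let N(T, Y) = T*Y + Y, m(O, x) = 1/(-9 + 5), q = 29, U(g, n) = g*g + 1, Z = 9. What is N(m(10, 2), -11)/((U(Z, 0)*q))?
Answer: -33/9512 ≈ -0.0034693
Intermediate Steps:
U(g, n) = 1 + g² (U(g, n) = g² + 1 = 1 + g²)
m(O, x) = -¼ (m(O, x) = 1/(-4) = -¼)
N(T, Y) = Y + T*Y
N(m(10, 2), -11)/((U(Z, 0)*q)) = (-11*(1 - ¼))/(((1 + 9²)*29)) = (-11*¾)/(((1 + 81)*29)) = -33/(4*(82*29)) = -33/4/2378 = -33/4*1/2378 = -33/9512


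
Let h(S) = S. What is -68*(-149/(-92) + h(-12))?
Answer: 16235/23 ≈ 705.87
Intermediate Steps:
-68*(-149/(-92) + h(-12)) = -68*(-149/(-92) - 12) = -68*(-149*(-1/92) - 12) = -68*(149/92 - 12) = -68*(-955/92) = 16235/23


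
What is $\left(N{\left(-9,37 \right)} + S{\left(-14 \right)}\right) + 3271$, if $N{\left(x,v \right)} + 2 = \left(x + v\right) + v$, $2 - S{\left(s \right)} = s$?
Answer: $3350$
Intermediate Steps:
$S{\left(s \right)} = 2 - s$
$N{\left(x,v \right)} = -2 + x + 2 v$ ($N{\left(x,v \right)} = -2 + \left(\left(x + v\right) + v\right) = -2 + \left(\left(v + x\right) + v\right) = -2 + \left(x + 2 v\right) = -2 + x + 2 v$)
$\left(N{\left(-9,37 \right)} + S{\left(-14 \right)}\right) + 3271 = \left(\left(-2 - 9 + 2 \cdot 37\right) + \left(2 - -14\right)\right) + 3271 = \left(\left(-2 - 9 + 74\right) + \left(2 + 14\right)\right) + 3271 = \left(63 + 16\right) + 3271 = 79 + 3271 = 3350$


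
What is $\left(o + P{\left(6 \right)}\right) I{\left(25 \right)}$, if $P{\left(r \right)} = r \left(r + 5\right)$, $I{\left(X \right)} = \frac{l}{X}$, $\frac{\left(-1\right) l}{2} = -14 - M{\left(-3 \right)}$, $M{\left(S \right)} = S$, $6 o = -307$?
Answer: $\frac{979}{75} \approx 13.053$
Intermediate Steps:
$o = - \frac{307}{6}$ ($o = \frac{1}{6} \left(-307\right) = - \frac{307}{6} \approx -51.167$)
$l = 22$ ($l = - 2 \left(-14 - -3\right) = - 2 \left(-14 + 3\right) = \left(-2\right) \left(-11\right) = 22$)
$I{\left(X \right)} = \frac{22}{X}$
$P{\left(r \right)} = r \left(5 + r\right)$
$\left(o + P{\left(6 \right)}\right) I{\left(25 \right)} = \left(- \frac{307}{6} + 6 \left(5 + 6\right)\right) \frac{22}{25} = \left(- \frac{307}{6} + 6 \cdot 11\right) 22 \cdot \frac{1}{25} = \left(- \frac{307}{6} + 66\right) \frac{22}{25} = \frac{89}{6} \cdot \frac{22}{25} = \frac{979}{75}$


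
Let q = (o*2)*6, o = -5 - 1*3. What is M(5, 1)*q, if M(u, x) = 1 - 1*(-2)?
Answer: -288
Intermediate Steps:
o = -8 (o = -5 - 3 = -8)
M(u, x) = 3 (M(u, x) = 1 + 2 = 3)
q = -96 (q = -8*2*6 = -16*6 = -96)
M(5, 1)*q = 3*(-96) = -288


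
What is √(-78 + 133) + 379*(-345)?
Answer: -130755 + √55 ≈ -1.3075e+5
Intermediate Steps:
√(-78 + 133) + 379*(-345) = √55 - 130755 = -130755 + √55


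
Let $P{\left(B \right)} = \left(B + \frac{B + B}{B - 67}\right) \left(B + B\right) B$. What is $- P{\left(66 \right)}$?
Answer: $574992$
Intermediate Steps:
$P{\left(B \right)} = 2 B^{2} \left(B + \frac{2 B}{-67 + B}\right)$ ($P{\left(B \right)} = \left(B + \frac{2 B}{-67 + B}\right) 2 B B = 2 B \left(B + \frac{2 B}{-67 + B}\right) B = 2 B^{2} \left(B + \frac{2 B}{-67 + B}\right)$)
$- P{\left(66 \right)} = - \frac{2 \cdot 66^{3} \left(-65 + 66\right)}{-67 + 66} = - \frac{2 \cdot 287496 \cdot 1}{-1} = - 2 \cdot 287496 \left(-1\right) 1 = \left(-1\right) \left(-574992\right) = 574992$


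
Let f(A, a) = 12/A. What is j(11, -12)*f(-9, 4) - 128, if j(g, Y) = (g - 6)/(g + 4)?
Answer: -1156/9 ≈ -128.44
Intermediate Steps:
j(g, Y) = (-6 + g)/(4 + g)
j(11, -12)*f(-9, 4) - 128 = ((-6 + 11)/(4 + 11))*(12/(-9)) - 128 = (5/15)*(12*(-1/9)) - 128 = ((1/15)*5)*(-4/3) - 128 = (1/3)*(-4/3) - 128 = -4/9 - 128 = -1156/9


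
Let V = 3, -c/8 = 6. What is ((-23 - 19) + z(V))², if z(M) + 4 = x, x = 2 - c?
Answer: 16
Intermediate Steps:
c = -48 (c = -8*6 = -48)
x = 50 (x = 2 - 1*(-48) = 2 + 48 = 50)
z(M) = 46 (z(M) = -4 + 50 = 46)
((-23 - 19) + z(V))² = ((-23 - 19) + 46)² = (-42 + 46)² = 4² = 16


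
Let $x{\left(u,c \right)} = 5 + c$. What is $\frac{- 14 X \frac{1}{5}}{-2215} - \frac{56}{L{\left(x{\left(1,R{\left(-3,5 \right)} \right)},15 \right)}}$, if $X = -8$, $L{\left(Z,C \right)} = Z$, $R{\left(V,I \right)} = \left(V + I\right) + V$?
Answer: $- \frac{155162}{11075} \approx -14.01$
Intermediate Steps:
$R{\left(V,I \right)} = I + 2 V$ ($R{\left(V,I \right)} = \left(I + V\right) + V = I + 2 V$)
$\frac{- 14 X \frac{1}{5}}{-2215} - \frac{56}{L{\left(x{\left(1,R{\left(-3,5 \right)} \right)},15 \right)}} = \frac{\left(-14\right) \left(-8\right) \frac{1}{5}}{-2215} - \frac{56}{5 + \left(5 + 2 \left(-3\right)\right)} = 112 \cdot \frac{1}{5} \left(- \frac{1}{2215}\right) - \frac{56}{5 + \left(5 - 6\right)} = \frac{112}{5} \left(- \frac{1}{2215}\right) - \frac{56}{5 - 1} = - \frac{112}{11075} - \frac{56}{4} = - \frac{112}{11075} - 14 = - \frac{155162}{11075}$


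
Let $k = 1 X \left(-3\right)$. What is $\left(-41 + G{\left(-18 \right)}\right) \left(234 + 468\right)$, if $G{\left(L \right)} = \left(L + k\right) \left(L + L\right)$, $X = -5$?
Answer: $47034$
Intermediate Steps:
$k = 15$ ($k = 1 \left(-5\right) \left(-3\right) = \left(-5\right) \left(-3\right) = 15$)
$G{\left(L \right)} = 2 L \left(15 + L\right)$ ($G{\left(L \right)} = \left(L + 15\right) \left(L + L\right) = \left(15 + L\right) 2 L = 2 L \left(15 + L\right)$)
$\left(-41 + G{\left(-18 \right)}\right) \left(234 + 468\right) = \left(-41 + 2 \left(-18\right) \left(15 - 18\right)\right) \left(234 + 468\right) = \left(-41 + 2 \left(-18\right) \left(-3\right)\right) 702 = \left(-41 + 108\right) 702 = 67 \cdot 702 = 47034$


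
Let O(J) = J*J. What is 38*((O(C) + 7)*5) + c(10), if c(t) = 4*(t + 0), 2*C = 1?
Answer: 2835/2 ≈ 1417.5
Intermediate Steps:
C = ½ (C = (½)*1 = ½ ≈ 0.50000)
O(J) = J²
c(t) = 4*t
38*((O(C) + 7)*5) + c(10) = 38*(((½)² + 7)*5) + 4*10 = 38*((¼ + 7)*5) + 40 = 38*((29/4)*5) + 40 = 38*(145/4) + 40 = 2755/2 + 40 = 2835/2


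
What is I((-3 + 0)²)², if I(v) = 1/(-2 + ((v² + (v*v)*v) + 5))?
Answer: 1/660969 ≈ 1.5129e-6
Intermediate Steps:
I(v) = 1/(3 + v² + v³) (I(v) = 1/(-2 + ((v² + v²*v) + 5)) = 1/(-2 + ((v² + v³) + 5)) = 1/(-2 + (5 + v² + v³)) = 1/(3 + v² + v³))
I((-3 + 0)²)² = (1/(3 + ((-3 + 0)²)² + ((-3 + 0)²)³))² = (1/(3 + ((-3)²)² + ((-3)²)³))² = (1/(3 + 9² + 9³))² = (1/(3 + 81 + 729))² = (1/813)² = 1/660969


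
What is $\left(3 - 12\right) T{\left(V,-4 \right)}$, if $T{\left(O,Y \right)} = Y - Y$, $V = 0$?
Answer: $0$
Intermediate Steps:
$T{\left(O,Y \right)} = 0$
$\left(3 - 12\right) T{\left(V,-4 \right)} = \left(3 - 12\right) 0 = \left(-9\right) 0 = 0$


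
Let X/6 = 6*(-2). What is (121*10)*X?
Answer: -87120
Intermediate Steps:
X = -72 (X = 6*(6*(-2)) = 6*(-12) = -72)
(121*10)*X = (121*10)*(-72) = 1210*(-72) = -87120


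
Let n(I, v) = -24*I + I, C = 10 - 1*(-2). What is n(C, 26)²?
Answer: 76176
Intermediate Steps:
C = 12 (C = 10 + 2 = 12)
n(I, v) = -23*I
n(C, 26)² = (-23*12)² = (-276)² = 76176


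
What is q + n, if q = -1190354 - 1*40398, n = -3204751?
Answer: -4435503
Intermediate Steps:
q = -1230752 (q = -1190354 - 40398 = -1230752)
q + n = -1230752 - 3204751 = -4435503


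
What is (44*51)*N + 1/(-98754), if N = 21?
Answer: 4653683495/98754 ≈ 47124.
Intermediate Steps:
(44*51)*N + 1/(-98754) = (44*51)*21 + 1/(-98754) = 2244*21 - 1/98754 = 47124 - 1/98754 = 4653683495/98754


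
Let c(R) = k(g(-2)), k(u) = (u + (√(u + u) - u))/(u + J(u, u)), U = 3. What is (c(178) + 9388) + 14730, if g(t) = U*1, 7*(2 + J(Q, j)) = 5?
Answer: 24118 + 7*√6/12 ≈ 24119.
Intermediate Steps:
J(Q, j) = -9/7 (J(Q, j) = -2 + (⅐)*5 = -2 + 5/7 = -9/7)
g(t) = 3 (g(t) = 3*1 = 3)
k(u) = √2*√u/(-9/7 + u) (k(u) = (u + (√(u + u) - u))/(u - 9/7) = (u + (√(2*u) - u))/(-9/7 + u) = (u + (√2*√u - u))/(-9/7 + u) = (u + (-u + √2*√u))/(-9/7 + u) = (√2*√u)/(-9/7 + u) = √2*√u/(-9/7 + u))
c(R) = 7*√6/12 (c(R) = 7*√2*√3/(-9 + 7*3) = 7*√2*√3/(-9 + 21) = 7*√2*√3/12 = 7*√2*√3*(1/12) = 7*√6/12)
(c(178) + 9388) + 14730 = (7*√6/12 + 9388) + 14730 = (9388 + 7*√6/12) + 14730 = 24118 + 7*√6/12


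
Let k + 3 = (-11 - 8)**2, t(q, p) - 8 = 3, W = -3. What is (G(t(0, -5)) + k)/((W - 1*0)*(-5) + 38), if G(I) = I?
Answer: 369/53 ≈ 6.9623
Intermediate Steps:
t(q, p) = 11 (t(q, p) = 8 + 3 = 11)
k = 358 (k = -3 + (-11 - 8)**2 = -3 + (-19)**2 = -3 + 361 = 358)
(G(t(0, -5)) + k)/((W - 1*0)*(-5) + 38) = (11 + 358)/((-3 - 1*0)*(-5) + 38) = 369/((-3 + 0)*(-5) + 38) = 369/(-3*(-5) + 38) = 369/(15 + 38) = 369/53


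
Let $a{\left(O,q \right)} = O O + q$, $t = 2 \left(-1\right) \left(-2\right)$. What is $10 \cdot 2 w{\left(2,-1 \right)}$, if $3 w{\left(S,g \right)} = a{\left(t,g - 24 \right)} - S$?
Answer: $- \frac{220}{3} \approx -73.333$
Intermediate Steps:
$t = 4$ ($t = \left(-2\right) \left(-2\right) = 4$)
$a{\left(O,q \right)} = q + O^{2}$ ($a{\left(O,q \right)} = O^{2} + q = q + O^{2}$)
$w{\left(S,g \right)} = - \frac{8}{3} - \frac{S}{3} + \frac{g}{3}$ ($w{\left(S,g \right)} = \frac{\left(\left(g - 24\right) + 4^{2}\right) - S}{3} = \frac{\left(\left(g - 24\right) + 16\right) - S}{3} = \frac{\left(\left(-24 + g\right) + 16\right) - S}{3} = \frac{\left(-8 + g\right) - S}{3} = \frac{-8 + g - S}{3} = - \frac{8}{3} - \frac{S}{3} + \frac{g}{3}$)
$10 \cdot 2 w{\left(2,-1 \right)} = 10 \cdot 2 \left(- \frac{8}{3} - \frac{2}{3} + \frac{1}{3} \left(-1\right)\right) = 20 \left(- \frac{8}{3} - \frac{2}{3} - \frac{1}{3}\right) = 20 \left(- \frac{11}{3}\right) = - \frac{220}{3}$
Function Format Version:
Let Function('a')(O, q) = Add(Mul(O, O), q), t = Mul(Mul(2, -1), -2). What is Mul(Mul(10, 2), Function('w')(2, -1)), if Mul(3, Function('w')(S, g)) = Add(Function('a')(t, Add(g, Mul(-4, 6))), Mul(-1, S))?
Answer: Rational(-220, 3) ≈ -73.333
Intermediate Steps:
t = 4 (t = Mul(-2, -2) = 4)
Function('a')(O, q) = Add(q, Pow(O, 2)) (Function('a')(O, q) = Add(Pow(O, 2), q) = Add(q, Pow(O, 2)))
Function('w')(S, g) = Add(Rational(-8, 3), Mul(Rational(-1, 3), S), Mul(Rational(1, 3), g)) (Function('w')(S, g) = Mul(Rational(1, 3), Add(Add(Add(g, Mul(-4, 6)), Pow(4, 2)), Mul(-1, S))) = Mul(Rational(1, 3), Add(Add(Add(g, -24), 16), Mul(-1, S))) = Mul(Rational(1, 3), Add(Add(Add(-24, g), 16), Mul(-1, S))) = Mul(Rational(1, 3), Add(Add(-8, g), Mul(-1, S))) = Mul(Rational(1, 3), Add(-8, g, Mul(-1, S))) = Add(Rational(-8, 3), Mul(Rational(-1, 3), S), Mul(Rational(1, 3), g)))
Mul(Mul(10, 2), Function('w')(2, -1)) = Mul(Mul(10, 2), Add(Rational(-8, 3), Mul(Rational(-1, 3), 2), Mul(Rational(1, 3), -1))) = Mul(20, Add(Rational(-8, 3), Rational(-2, 3), Rational(-1, 3))) = Mul(20, Rational(-11, 3)) = Rational(-220, 3)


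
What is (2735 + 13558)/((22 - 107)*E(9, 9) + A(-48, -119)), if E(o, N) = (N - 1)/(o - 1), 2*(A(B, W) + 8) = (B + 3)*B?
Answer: 5431/329 ≈ 16.508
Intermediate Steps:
A(B, W) = -8 + B*(3 + B)/2 (A(B, W) = -8 + ((B + 3)*B)/2 = -8 + ((3 + B)*B)/2 = -8 + (B*(3 + B))/2 = -8 + B*(3 + B)/2)
E(o, N) = (-1 + N)/(-1 + o)
(2735 + 13558)/((22 - 107)*E(9, 9) + A(-48, -119)) = (2735 + 13558)/((22 - 107)*((-1 + 9)/(-1 + 9)) + (-8 + (½)*(-48)² + (3/2)*(-48))) = 16293/(-85*8/8 + (-8 + (½)*2304 - 72)) = 16293/(-85*8/8 + (-8 + 1152 - 72)) = 16293/(-85*1 + 1072) = 16293/(-85 + 1072) = 16293/987 = 16293*(1/987) = 5431/329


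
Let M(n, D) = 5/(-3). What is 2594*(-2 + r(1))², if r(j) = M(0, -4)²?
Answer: 127106/81 ≈ 1569.2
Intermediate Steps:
M(n, D) = -5/3 (M(n, D) = 5*(-⅓) = -5/3)
r(j) = 25/9 (r(j) = (-5/3)² = 25/9)
2594*(-2 + r(1))² = 2594*(-2 + 25/9)² = 2594*(7/9)² = 2594*(49/81) = 127106/81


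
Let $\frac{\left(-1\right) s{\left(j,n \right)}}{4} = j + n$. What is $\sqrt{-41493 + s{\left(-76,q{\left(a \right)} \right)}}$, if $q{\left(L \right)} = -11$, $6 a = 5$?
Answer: $i \sqrt{41145} \approx 202.84 i$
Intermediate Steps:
$a = \frac{5}{6}$ ($a = \frac{1}{6} \cdot 5 = \frac{5}{6} \approx 0.83333$)
$s{\left(j,n \right)} = - 4 j - 4 n$ ($s{\left(j,n \right)} = - 4 \left(j + n\right) = - 4 j - 4 n$)
$\sqrt{-41493 + s{\left(-76,q{\left(a \right)} \right)}} = \sqrt{-41493 - -348} = \sqrt{-41493 + \left(304 + 44\right)} = \sqrt{-41493 + 348} = \sqrt{-41145} = i \sqrt{41145}$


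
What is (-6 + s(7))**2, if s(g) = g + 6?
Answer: 49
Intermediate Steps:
s(g) = 6 + g
(-6 + s(7))**2 = (-6 + (6 + 7))**2 = (-6 + 13)**2 = 7**2 = 49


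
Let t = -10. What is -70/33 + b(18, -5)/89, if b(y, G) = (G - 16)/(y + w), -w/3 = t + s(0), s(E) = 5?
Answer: -6251/2937 ≈ -2.1284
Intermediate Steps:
w = 15 (w = -3*(-10 + 5) = -3*(-5) = 15)
b(y, G) = (-16 + G)/(15 + y) (b(y, G) = (G - 16)/(y + 15) = (-16 + G)/(15 + y))
-70/33 + b(18, -5)/89 = -70/33 + ((-16 - 5)/(15 + 18))/89 = -70*1/33 + (-21/33)*(1/89) = -70/33 + ((1/33)*(-21))*(1/89) = -70/33 - 7/11*1/89 = -70/33 - 7/979 = -6251/2937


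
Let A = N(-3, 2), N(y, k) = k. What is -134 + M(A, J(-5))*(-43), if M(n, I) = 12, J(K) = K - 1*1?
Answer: -650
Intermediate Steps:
A = 2
J(K) = -1 + K (J(K) = K - 1 = -1 + K)
-134 + M(A, J(-5))*(-43) = -134 + 12*(-43) = -134 - 516 = -650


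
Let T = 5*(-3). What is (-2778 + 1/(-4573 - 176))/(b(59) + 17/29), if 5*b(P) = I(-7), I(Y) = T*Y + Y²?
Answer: -1912944835/21612699 ≈ -88.510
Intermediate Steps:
T = -15
I(Y) = Y² - 15*Y (I(Y) = -15*Y + Y² = Y² - 15*Y)
b(P) = 154/5 (b(P) = (-7*(-15 - 7))/5 = (-7*(-22))/5 = (⅕)*154 = 154/5)
(-2778 + 1/(-4573 - 176))/(b(59) + 17/29) = (-2778 + 1/(-4573 - 176))/(154/5 + 17/29) = (-2778 + 1/(-4749))/(154/5 + 17*(1/29)) = (-2778 - 1/4749)/(154/5 + 17/29) = -13192723/(4749*4551/145) = -13192723/4749*145/4551 = -1912944835/21612699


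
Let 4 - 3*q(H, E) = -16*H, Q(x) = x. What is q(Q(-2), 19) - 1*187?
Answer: -589/3 ≈ -196.33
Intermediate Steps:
q(H, E) = 4/3 + 16*H/3 (q(H, E) = 4/3 - (-16)*H/3 = 4/3 + 16*H/3)
q(Q(-2), 19) - 1*187 = (4/3 + (16/3)*(-2)) - 1*187 = (4/3 - 32/3) - 187 = -28/3 - 187 = -589/3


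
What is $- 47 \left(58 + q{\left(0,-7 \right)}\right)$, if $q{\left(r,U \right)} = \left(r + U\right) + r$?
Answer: $-2397$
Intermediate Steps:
$q{\left(r,U \right)} = U + 2 r$ ($q{\left(r,U \right)} = \left(U + r\right) + r = U + 2 r$)
$- 47 \left(58 + q{\left(0,-7 \right)}\right) = - 47 \left(58 + \left(-7 + 2 \cdot 0\right)\right) = - 47 \left(58 + \left(-7 + 0\right)\right) = - 47 \left(58 - 7\right) = \left(-47\right) 51 = -2397$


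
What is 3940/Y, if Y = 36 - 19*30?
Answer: -1970/267 ≈ -7.3783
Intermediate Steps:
Y = -534 (Y = 36 - 570 = -534)
3940/Y = 3940/(-534) = 3940*(-1/534) = -1970/267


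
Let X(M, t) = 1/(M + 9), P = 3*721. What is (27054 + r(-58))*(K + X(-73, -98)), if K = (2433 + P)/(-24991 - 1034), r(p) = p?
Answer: -720273527/138800 ≈ -5189.3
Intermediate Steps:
P = 2163
K = -1532/8675 (K = (2433 + 2163)/(-24991 - 1034) = 4596/(-26025) = 4596*(-1/26025) = -1532/8675 ≈ -0.17660)
X(M, t) = 1/(9 + M)
(27054 + r(-58))*(K + X(-73, -98)) = (27054 - 58)*(-1532/8675 + 1/(9 - 73)) = 26996*(-1532/8675 + 1/(-64)) = 26996*(-1532/8675 - 1/64) = 26996*(-106723/555200) = -720273527/138800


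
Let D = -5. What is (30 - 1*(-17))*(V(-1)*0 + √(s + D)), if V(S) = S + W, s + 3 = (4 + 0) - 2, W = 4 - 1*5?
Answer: 47*I*√6 ≈ 115.13*I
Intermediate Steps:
W = -1 (W = 4 - 5 = -1)
s = -1 (s = -3 + ((4 + 0) - 2) = -3 + (4 - 2) = -3 + 2 = -1)
V(S) = -1 + S (V(S) = S - 1 = -1 + S)
(30 - 1*(-17))*(V(-1)*0 + √(s + D)) = (30 - 1*(-17))*((-1 - 1)*0 + √(-1 - 5)) = (30 + 17)*(-2*0 + √(-6)) = 47*(0 + I*√6) = 47*(I*√6) = 47*I*√6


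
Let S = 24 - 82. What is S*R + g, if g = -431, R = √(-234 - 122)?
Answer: -431 - 116*I*√89 ≈ -431.0 - 1094.3*I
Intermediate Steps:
R = 2*I*√89 (R = √(-356) = 2*I*√89 ≈ 18.868*I)
S = -58
S*R + g = -116*I*√89 - 431 = -431 - 116*I*√89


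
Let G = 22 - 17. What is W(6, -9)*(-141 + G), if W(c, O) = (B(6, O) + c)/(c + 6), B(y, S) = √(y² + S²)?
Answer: -68 - 34*√13 ≈ -190.59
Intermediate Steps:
B(y, S) = √(S² + y²)
W(c, O) = (c + √(36 + O²))/(6 + c) (W(c, O) = (√(O² + 6²) + c)/(c + 6) = (√(O² + 36) + c)/(6 + c) = (√(36 + O²) + c)/(6 + c) = (c + √(36 + O²))/(6 + c))
G = 5
W(6, -9)*(-141 + G) = ((6 + √(36 + (-9)²))/(6 + 6))*(-141 + 5) = ((6 + √(36 + 81))/12)*(-136) = ((6 + √117)/12)*(-136) = ((6 + 3*√13)/12)*(-136) = (½ + √13/4)*(-136) = -68 - 34*√13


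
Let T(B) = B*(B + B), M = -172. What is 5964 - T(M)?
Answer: -53204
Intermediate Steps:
T(B) = 2*B**2 (T(B) = B*(2*B) = 2*B**2)
5964 - T(M) = 5964 - 2*(-172)**2 = 5964 - 2*29584 = 5964 - 1*59168 = 5964 - 59168 = -53204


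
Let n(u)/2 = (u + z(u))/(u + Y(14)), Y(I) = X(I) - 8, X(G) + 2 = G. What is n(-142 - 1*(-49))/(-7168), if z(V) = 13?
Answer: -5/19936 ≈ -0.00025080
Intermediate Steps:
X(G) = -2 + G
Y(I) = -10 + I (Y(I) = (-2 + I) - 8 = -10 + I)
n(u) = 2*(13 + u)/(4 + u) (n(u) = 2*((u + 13)/(u + (-10 + 14))) = 2*((13 + u)/(u + 4)) = 2*((13 + u)/(4 + u)) = 2*(13 + u)/(4 + u))
n(-142 - 1*(-49))/(-7168) = (2*(13 + (-142 - 1*(-49)))/(4 + (-142 - 1*(-49))))/(-7168) = (2*(13 + (-142 + 49))/(4 + (-142 + 49)))*(-1/7168) = (2*(13 - 93)/(4 - 93))*(-1/7168) = (2*(-80)/(-89))*(-1/7168) = (2*(-1/89)*(-80))*(-1/7168) = (160/89)*(-1/7168) = -5/19936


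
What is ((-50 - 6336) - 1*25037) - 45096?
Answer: -76519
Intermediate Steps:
((-50 - 6336) - 1*25037) - 45096 = (-6386 - 25037) - 45096 = -31423 - 45096 = -76519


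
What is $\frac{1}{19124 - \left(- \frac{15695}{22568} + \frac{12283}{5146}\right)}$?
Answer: $\frac{1873144}{35818837529} \approx 5.2295 \cdot 10^{-5}$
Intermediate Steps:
$\frac{1}{19124 - \left(- \frac{15695}{22568} + \frac{12283}{5146}\right)} = \frac{1}{19124 - \frac{3168327}{1873144}} = \frac{1}{\frac{35818837529}{1873144}} = \frac{1873144}{35818837529}$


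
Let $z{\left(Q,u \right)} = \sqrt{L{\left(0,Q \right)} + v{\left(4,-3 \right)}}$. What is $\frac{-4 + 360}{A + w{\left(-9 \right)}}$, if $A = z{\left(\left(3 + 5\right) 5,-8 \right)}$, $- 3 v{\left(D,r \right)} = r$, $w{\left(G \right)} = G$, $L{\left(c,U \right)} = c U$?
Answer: $- \frac{89}{2} \approx -44.5$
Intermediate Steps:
$L{\left(c,U \right)} = U c$
$v{\left(D,r \right)} = - \frac{r}{3}$
$z{\left(Q,u \right)} = 1$ ($z{\left(Q,u \right)} = \sqrt{Q 0 - -1} = \sqrt{0 + 1} = \sqrt{1} = 1$)
$A = 1$
$\frac{-4 + 360}{A + w{\left(-9 \right)}} = \frac{-4 + 360}{1 - 9} = \frac{356}{-8} = 356 \left(- \frac{1}{8}\right) = - \frac{89}{2}$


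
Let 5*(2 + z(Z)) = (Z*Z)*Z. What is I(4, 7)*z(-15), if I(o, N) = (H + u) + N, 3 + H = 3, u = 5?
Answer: -8124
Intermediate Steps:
H = 0 (H = -3 + 3 = 0)
I(o, N) = 5 + N (I(o, N) = (0 + 5) + N = 5 + N)
z(Z) = -2 + Z³/5 (z(Z) = -2 + ((Z*Z)*Z)/5 = -2 + (Z²*Z)/5 = -2 + Z³/5)
I(4, 7)*z(-15) = (5 + 7)*(-2 + (⅕)*(-15)³) = 12*(-2 + (⅕)*(-3375)) = 12*(-2 - 675) = 12*(-677) = -8124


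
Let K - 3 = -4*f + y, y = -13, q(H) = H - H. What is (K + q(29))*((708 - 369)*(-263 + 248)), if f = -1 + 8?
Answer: 193230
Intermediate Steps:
q(H) = 0
f = 7
K = -38 (K = 3 + (-4*7 - 13) = 3 + (-28 - 13) = 3 - 41 = -38)
(K + q(29))*((708 - 369)*(-263 + 248)) = (-38 + 0)*((708 - 369)*(-263 + 248)) = -12882*(-15) = -38*(-5085) = 193230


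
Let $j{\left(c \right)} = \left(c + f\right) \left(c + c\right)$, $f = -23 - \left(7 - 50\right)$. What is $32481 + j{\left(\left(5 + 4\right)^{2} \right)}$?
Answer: $48843$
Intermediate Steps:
$f = 20$ ($f = -23 - -43 = -23 + 43 = 20$)
$j{\left(c \right)} = 2 c \left(20 + c\right)$ ($j{\left(c \right)} = \left(c + 20\right) \left(c + c\right) = \left(20 + c\right) 2 c = 2 c \left(20 + c\right)$)
$32481 + j{\left(\left(5 + 4\right)^{2} \right)} = 32481 + 2 \left(5 + 4\right)^{2} \left(20 + \left(5 + 4\right)^{2}\right) = 32481 + 2 \cdot 9^{2} \left(20 + 9^{2}\right) = 32481 + 2 \cdot 81 \left(20 + 81\right) = 32481 + 2 \cdot 81 \cdot 101 = 32481 + 16362 = 48843$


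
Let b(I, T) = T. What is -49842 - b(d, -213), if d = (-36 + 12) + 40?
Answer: -49629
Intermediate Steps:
d = 16 (d = -24 + 40 = 16)
-49842 - b(d, -213) = -49842 - 1*(-213) = -49842 + 213 = -49629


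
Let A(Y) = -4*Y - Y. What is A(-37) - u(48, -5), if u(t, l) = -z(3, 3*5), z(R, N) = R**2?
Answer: 194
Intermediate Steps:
u(t, l) = -9 (u(t, l) = -1*3**2 = -1*9 = -9)
A(Y) = -5*Y
A(-37) - u(48, -5) = -5*(-37) - 1*(-9) = 185 + 9 = 194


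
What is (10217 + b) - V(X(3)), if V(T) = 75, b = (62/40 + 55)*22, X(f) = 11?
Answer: 113861/10 ≈ 11386.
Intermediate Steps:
b = 12441/10 (b = (62*(1/40) + 55)*22 = (31/20 + 55)*22 = (1131/20)*22 = 12441/10 ≈ 1244.1)
(10217 + b) - V(X(3)) = (10217 + 12441/10) - 1*75 = 114611/10 - 75 = 113861/10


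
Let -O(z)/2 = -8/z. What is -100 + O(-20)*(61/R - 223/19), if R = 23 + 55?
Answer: -67606/741 ≈ -91.236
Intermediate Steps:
O(z) = 16/z (O(z) = -(-16)/z = 16/z)
R = 78
-100 + O(-20)*(61/R - 223/19) = -100 + (16/(-20))*(61/78 - 223/19) = -100 + (16*(-1/20))*(61*(1/78) - 223*1/19) = -100 - 4*(61/78 - 223/19)/5 = -100 - ⅘*(-16235/1482) = -100 + 6494/741 = -67606/741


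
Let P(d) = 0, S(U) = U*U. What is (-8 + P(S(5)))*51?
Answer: -408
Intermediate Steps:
S(U) = U²
(-8 + P(S(5)))*51 = (-8 + 0)*51 = -8*51 = -408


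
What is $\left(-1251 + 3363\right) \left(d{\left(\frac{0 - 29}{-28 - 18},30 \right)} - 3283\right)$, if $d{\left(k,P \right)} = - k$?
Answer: $- \frac{159505632}{23} \approx -6.935 \cdot 10^{6}$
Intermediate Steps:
$\left(-1251 + 3363\right) \left(d{\left(\frac{0 - 29}{-28 - 18},30 \right)} - 3283\right) = \left(-1251 + 3363\right) \left(- \frac{0 - 29}{-28 - 18} - 3283\right) = 2112 \left(- \frac{-29}{-46} - 3283\right) = 2112 \left(- \frac{\left(-29\right) \left(-1\right)}{46} - 3283\right) = 2112 \left(\left(-1\right) \frac{29}{46} - 3283\right) = 2112 \left(- \frac{29}{46} - 3283\right) = 2112 \left(- \frac{151047}{46}\right) = - \frac{159505632}{23}$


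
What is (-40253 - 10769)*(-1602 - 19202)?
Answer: 1061461688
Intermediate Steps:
(-40253 - 10769)*(-1602 - 19202) = -51022*(-20804) = 1061461688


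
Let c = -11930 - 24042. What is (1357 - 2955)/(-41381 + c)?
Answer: 1598/77353 ≈ 0.020659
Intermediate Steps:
c = -35972
(1357 - 2955)/(-41381 + c) = (1357 - 2955)/(-41381 - 35972) = -1598/(-77353) = -1598*(-1/77353) = 1598/77353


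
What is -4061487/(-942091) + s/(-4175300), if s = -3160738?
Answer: 9967814747129/1966756276150 ≈ 5.0681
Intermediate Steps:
-4061487/(-942091) + s/(-4175300) = -4061487/(-942091) - 3160738/(-4175300) = -4061487*(-1/942091) - 3160738*(-1/4175300) = 4061487/942091 + 1580369/2087650 = 9967814747129/1966756276150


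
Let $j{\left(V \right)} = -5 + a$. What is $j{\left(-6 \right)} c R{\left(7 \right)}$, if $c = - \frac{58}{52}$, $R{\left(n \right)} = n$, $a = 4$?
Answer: $\frac{203}{26} \approx 7.8077$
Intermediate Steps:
$c = - \frac{29}{26}$ ($c = \left(-58\right) \frac{1}{52} = - \frac{29}{26} \approx -1.1154$)
$j{\left(V \right)} = -1$ ($j{\left(V \right)} = -5 + 4 = -1$)
$j{\left(-6 \right)} c R{\left(7 \right)} = \left(-1\right) \left(- \frac{29}{26}\right) 7 = \frac{29}{26} \cdot 7 = \frac{203}{26}$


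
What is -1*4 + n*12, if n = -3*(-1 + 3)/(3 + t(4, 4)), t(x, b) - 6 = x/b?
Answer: -56/5 ≈ -11.200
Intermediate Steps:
t(x, b) = 6 + x/b
n = -⅗ (n = -3*(-1 + 3)/(3 + (6 + 4/4)) = -6/(3 + (6 + 4*(¼))) = -6/(3 + (6 + 1)) = -6/(3 + 7) = -6/10 = -3*⅕ = -⅗ ≈ -0.60000)
-1*4 + n*12 = -1*4 - ⅗*12 = -4 - 36/5 = -56/5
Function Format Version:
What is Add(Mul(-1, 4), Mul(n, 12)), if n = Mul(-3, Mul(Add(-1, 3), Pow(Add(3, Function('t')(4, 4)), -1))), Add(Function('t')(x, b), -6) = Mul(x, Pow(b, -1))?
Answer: Rational(-56, 5) ≈ -11.200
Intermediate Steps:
Function('t')(x, b) = Add(6, Mul(x, Pow(b, -1)))
n = Rational(-3, 5) (n = Mul(-3, Mul(Add(-1, 3), Pow(Add(3, Add(6, Mul(4, Pow(4, -1)))), -1))) = Mul(-3, Mul(2, Pow(Add(3, Add(6, Mul(4, Rational(1, 4)))), -1))) = Mul(-3, Mul(2, Pow(Add(3, Add(6, 1)), -1))) = Mul(-3, Mul(2, Pow(Add(3, 7), -1))) = Mul(-3, Mul(2, Pow(10, -1))) = Mul(-3, Mul(2, Rational(1, 10))) = Mul(-3, Rational(1, 5)) = Rational(-3, 5) ≈ -0.60000)
Add(Mul(-1, 4), Mul(n, 12)) = Add(Mul(-1, 4), Mul(Rational(-3, 5), 12)) = Add(-4, Rational(-36, 5)) = Rational(-56, 5)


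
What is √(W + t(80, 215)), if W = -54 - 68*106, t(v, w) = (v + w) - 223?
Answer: I*√7190 ≈ 84.794*I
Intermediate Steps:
t(v, w) = -223 + v + w
W = -7262 (W = -54 - 7208 = -7262)
√(W + t(80, 215)) = √(-7262 + (-223 + 80 + 215)) = √(-7262 + 72) = √(-7190) = I*√7190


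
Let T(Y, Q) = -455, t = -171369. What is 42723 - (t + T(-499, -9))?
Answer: 214547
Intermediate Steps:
42723 - (t + T(-499, -9)) = 42723 - (-171369 - 455) = 42723 - 1*(-171824) = 42723 + 171824 = 214547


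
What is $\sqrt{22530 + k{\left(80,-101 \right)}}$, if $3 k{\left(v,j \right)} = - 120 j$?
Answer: $\sqrt{26570} \approx 163.0$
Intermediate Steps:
$k{\left(v,j \right)} = - 40 j$ ($k{\left(v,j \right)} = \frac{\left(-120\right) j}{3} = - 40 j$)
$\sqrt{22530 + k{\left(80,-101 \right)}} = \sqrt{22530 - -4040} = \sqrt{22530 + 4040} = \sqrt{26570}$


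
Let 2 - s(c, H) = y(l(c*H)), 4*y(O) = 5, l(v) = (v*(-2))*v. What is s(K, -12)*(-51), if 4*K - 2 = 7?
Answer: -153/4 ≈ -38.250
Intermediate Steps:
K = 9/4 (K = 1/2 + (1/4)*7 = 1/2 + 7/4 = 9/4 ≈ 2.2500)
l(v) = -2*v**2 (l(v) = (-2*v)*v = -2*v**2)
y(O) = 5/4 (y(O) = (1/4)*5 = 5/4)
s(c, H) = 3/4 (s(c, H) = 2 - 1*5/4 = 2 - 5/4 = 3/4)
s(K, -12)*(-51) = (3/4)*(-51) = -153/4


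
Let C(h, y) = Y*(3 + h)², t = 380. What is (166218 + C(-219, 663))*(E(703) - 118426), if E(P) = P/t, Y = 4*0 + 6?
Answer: -528354082191/10 ≈ -5.2835e+10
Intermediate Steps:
Y = 6 (Y = 0 + 6 = 6)
E(P) = P/380
C(h, y) = 6*(3 + h)²
(166218 + C(-219, 663))*(E(703) - 118426) = (166218 + 6*(3 - 219)²)*((1/380)*703 - 118426) = (166218 + 6*(-216)²)*(37/20 - 118426) = (166218 + 6*46656)*(-2368483/20) = (166218 + 279936)*(-2368483/20) = 446154*(-2368483/20) = -528354082191/10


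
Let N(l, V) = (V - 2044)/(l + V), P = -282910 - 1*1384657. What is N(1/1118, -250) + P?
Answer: -466080744241/279499 ≈ -1.6676e+6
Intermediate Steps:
P = -1667567 (P = -282910 - 1384657 = -1667567)
N(l, V) = (-2044 + V)/(V + l)
N(1/1118, -250) + P = (-2044 - 250)/(-250 + 1/1118) - 1667567 = -2294/(-250 + 1/1118) - 1667567 = -2294/(-279499/1118) - 1667567 = -1118/279499*(-2294) - 1667567 = 2564692/279499 - 1667567 = -466080744241/279499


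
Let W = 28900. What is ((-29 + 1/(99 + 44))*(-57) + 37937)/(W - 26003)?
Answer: 5661313/414271 ≈ 13.666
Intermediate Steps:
((-29 + 1/(99 + 44))*(-57) + 37937)/(W - 26003) = ((-29 + 1/(99 + 44))*(-57) + 37937)/(28900 - 26003) = ((-29 + 1/143)*(-57) + 37937)/2897 = ((-29 + 1/143)*(-57) + 37937)*(1/2897) = (-4146/143*(-57) + 37937)*(1/2897) = (236322/143 + 37937)*(1/2897) = (5661313/143)*(1/2897) = 5661313/414271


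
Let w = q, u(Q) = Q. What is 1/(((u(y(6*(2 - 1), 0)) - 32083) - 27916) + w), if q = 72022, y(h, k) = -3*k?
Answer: 1/12023 ≈ 8.3174e-5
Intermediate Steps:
w = 72022
1/(((u(y(6*(2 - 1), 0)) - 32083) - 27916) + w) = 1/(((-3*0 - 32083) - 27916) + 72022) = 1/(((0 - 32083) - 27916) + 72022) = 1/((-32083 - 27916) + 72022) = 1/(-59999 + 72022) = 1/12023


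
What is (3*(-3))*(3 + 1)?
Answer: -36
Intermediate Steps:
(3*(-3))*(3 + 1) = -9*4 = -36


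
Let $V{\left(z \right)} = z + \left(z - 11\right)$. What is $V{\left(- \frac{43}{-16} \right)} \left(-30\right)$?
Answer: $\frac{675}{4} \approx 168.75$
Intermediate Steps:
$V{\left(z \right)} = -11 + 2 z$ ($V{\left(z \right)} = z + \left(-11 + z\right) = -11 + 2 z$)
$V{\left(- \frac{43}{-16} \right)} \left(-30\right) = \left(-11 + 2 \left(- \frac{43}{-16}\right)\right) \left(-30\right) = \left(-11 + 2 \left(\left(-43\right) \left(- \frac{1}{16}\right)\right)\right) \left(-30\right) = \left(-11 + 2 \cdot \frac{43}{16}\right) \left(-30\right) = \left(-11 + \frac{43}{8}\right) \left(-30\right) = \left(- \frac{45}{8}\right) \left(-30\right) = \frac{675}{4}$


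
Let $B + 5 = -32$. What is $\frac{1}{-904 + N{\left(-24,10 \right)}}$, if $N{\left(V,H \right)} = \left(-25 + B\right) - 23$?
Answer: $- \frac{1}{989} \approx -0.0010111$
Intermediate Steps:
$B = -37$ ($B = -5 - 32 = -37$)
$N{\left(V,H \right)} = -85$ ($N{\left(V,H \right)} = \left(-25 - 37\right) - 23 = -62 - 23 = -85$)
$\frac{1}{-904 + N{\left(-24,10 \right)}} = \frac{1}{-904 - 85} = \frac{1}{-989} = - \frac{1}{989}$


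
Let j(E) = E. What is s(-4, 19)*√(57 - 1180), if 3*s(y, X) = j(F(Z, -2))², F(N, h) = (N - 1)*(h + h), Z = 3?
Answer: 64*I*√1123/3 ≈ 714.91*I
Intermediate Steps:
F(N, h) = 2*h*(-1 + N) (F(N, h) = (-1 + N)*(2*h) = 2*h*(-1 + N))
s(y, X) = 64/3 (s(y, X) = (2*(-2)*(-1 + 3))²/3 = (2*(-2)*2)²/3 = (⅓)*(-8)² = (⅓)*64 = 64/3)
s(-4, 19)*√(57 - 1180) = 64*√(57 - 1180)/3 = 64*√(-1123)/3 = 64*(I*√1123)/3 = 64*I*√1123/3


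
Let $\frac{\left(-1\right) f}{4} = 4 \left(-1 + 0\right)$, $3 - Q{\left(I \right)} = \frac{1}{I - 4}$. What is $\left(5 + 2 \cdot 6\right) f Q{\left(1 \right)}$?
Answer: $\frac{2720}{3} \approx 906.67$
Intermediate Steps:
$Q{\left(I \right)} = 3 - \frac{1}{-4 + I}$ ($Q{\left(I \right)} = 3 - \frac{1}{I - 4} = 3 - \frac{1}{-4 + I}$)
$f = 16$ ($f = - 4 \cdot 4 \left(-1 + 0\right) = - 4 \cdot 4 \left(-1\right) = \left(-4\right) \left(-4\right) = 16$)
$\left(5 + 2 \cdot 6\right) f Q{\left(1 \right)} = \left(5 + 2 \cdot 6\right) 16 \frac{-13 + 3 \cdot 1}{-4 + 1} = \left(5 + 12\right) 16 \frac{-13 + 3}{-3} = 17 \cdot 16 \left(\left(- \frac{1}{3}\right) \left(-10\right)\right) = 272 \cdot \frac{10}{3} = \frac{2720}{3}$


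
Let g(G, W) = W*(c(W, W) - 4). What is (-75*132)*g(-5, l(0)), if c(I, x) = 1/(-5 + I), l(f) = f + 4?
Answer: 198000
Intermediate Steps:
l(f) = 4 + f
g(G, W) = W*(-4 + 1/(-5 + W)) (g(G, W) = W*(1/(-5 + W) - 4) = W*(-4 + 1/(-5 + W)))
(-75*132)*g(-5, l(0)) = (-75*132)*((4 + 0)*(21 - 4*(4 + 0))/(-5 + (4 + 0))) = -39600*(21 - 4*4)/(-5 + 4) = -39600*(21 - 16)/(-1) = -39600*(-1)*5 = -9900*(-20) = 198000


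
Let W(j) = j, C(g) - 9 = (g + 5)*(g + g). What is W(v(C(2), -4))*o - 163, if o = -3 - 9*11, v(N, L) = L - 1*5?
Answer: 755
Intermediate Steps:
C(g) = 9 + 2*g*(5 + g) (C(g) = 9 + (g + 5)*(g + g) = 9 + (5 + g)*(2*g) = 9 + 2*g*(5 + g))
v(N, L) = -5 + L (v(N, L) = L - 5 = -5 + L)
o = -102 (o = -3 - 99 = -102)
W(v(C(2), -4))*o - 163 = (-5 - 4)*(-102) - 163 = -9*(-102) - 163 = 918 - 163 = 755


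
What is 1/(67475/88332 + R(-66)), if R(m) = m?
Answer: -88332/5762437 ≈ -0.015329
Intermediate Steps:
1/(67475/88332 + R(-66)) = 1/(67475/88332 - 66) = 1/(-5762437/88332) = -88332/5762437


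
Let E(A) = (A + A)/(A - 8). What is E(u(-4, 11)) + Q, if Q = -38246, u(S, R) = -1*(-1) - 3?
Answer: -191228/5 ≈ -38246.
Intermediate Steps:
u(S, R) = -2 (u(S, R) = 1 - 3 = -2)
E(A) = 2*A/(-8 + A) (E(A) = (2*A)/(-8 + A) = 2*A/(-8 + A))
E(u(-4, 11)) + Q = 2*(-2)/(-8 - 2) - 38246 = 2*(-2)/(-10) - 38246 = 2*(-2)*(-1/10) - 38246 = 2/5 - 38246 = -191228/5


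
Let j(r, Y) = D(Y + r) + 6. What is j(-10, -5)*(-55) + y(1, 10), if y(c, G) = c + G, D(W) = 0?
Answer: -319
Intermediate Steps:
y(c, G) = G + c
j(r, Y) = 6 (j(r, Y) = 0 + 6 = 6)
j(-10, -5)*(-55) + y(1, 10) = 6*(-55) + (10 + 1) = -330 + 11 = -319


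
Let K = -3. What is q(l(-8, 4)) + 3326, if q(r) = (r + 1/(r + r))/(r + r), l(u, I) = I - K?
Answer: 651995/196 ≈ 3326.5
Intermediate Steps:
l(u, I) = 3 + I (l(u, I) = I - 1*(-3) = I + 3 = 3 + I)
q(r) = (r + 1/(2*r))/(2*r) (q(r) = (r + 1/(2*r))/((2*r)) = (r + 1/(2*r))*(1/(2*r)) = (r + 1/(2*r))/(2*r))
q(l(-8, 4)) + 3326 = (1/2 + 1/(4*(3 + 4)**2)) + 3326 = (1/2 + (1/4)/7**2) + 3326 = (1/2 + (1/4)*(1/49)) + 3326 = (1/2 + 1/196) + 3326 = 99/196 + 3326 = 651995/196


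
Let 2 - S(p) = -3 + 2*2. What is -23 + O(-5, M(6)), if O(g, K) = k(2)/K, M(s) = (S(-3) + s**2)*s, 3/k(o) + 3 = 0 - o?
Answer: -8511/370 ≈ -23.003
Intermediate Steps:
k(o) = 3/(-3 - o) (k(o) = 3/(-3 + (0 - o)) = 3/(-3 - o))
S(p) = 1 (S(p) = 2 - (-3 + 2*2) = 2 - (-3 + 4) = 2 - 1*1 = 2 - 1 = 1)
M(s) = s*(1 + s**2) (M(s) = (1 + s**2)*s = s*(1 + s**2))
O(g, K) = -3/(5*K) (O(g, K) = (-3/(3 + 2))/K = (-3/5)/K = (-3*1/5)/K = -3/(5*K))
-23 + O(-5, M(6)) = -23 - 3/(5*(6 + 6**3)) = -23 - 3/(5*(6 + 216)) = -23 - 3/5/222 = -23 - 3/5*1/222 = -23 - 1/370 = -8511/370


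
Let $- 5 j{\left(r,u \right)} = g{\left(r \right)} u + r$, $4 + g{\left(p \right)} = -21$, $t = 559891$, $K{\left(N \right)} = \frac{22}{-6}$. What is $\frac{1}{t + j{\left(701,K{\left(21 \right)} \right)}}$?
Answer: $\frac{15}{8395987} \approx 1.7866 \cdot 10^{-6}$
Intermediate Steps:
$K{\left(N \right)} = - \frac{11}{3}$ ($K{\left(N \right)} = 22 \left(- \frac{1}{6}\right) = - \frac{11}{3}$)
$g{\left(p \right)} = -25$ ($g{\left(p \right)} = -4 - 21 = -25$)
$j{\left(r,u \right)} = 5 u - \frac{r}{5}$ ($j{\left(r,u \right)} = - \frac{- 25 u + r}{5} = - \frac{r - 25 u}{5} = 5 u - \frac{r}{5}$)
$\frac{1}{t + j{\left(701,K{\left(21 \right)} \right)}} = \frac{1}{559891 + \left(5 \left(- \frac{11}{3}\right) - \frac{701}{5}\right)} = \frac{1}{559891 - \frac{2378}{15}} = \frac{1}{\frac{8395987}{15}} = \frac{15}{8395987}$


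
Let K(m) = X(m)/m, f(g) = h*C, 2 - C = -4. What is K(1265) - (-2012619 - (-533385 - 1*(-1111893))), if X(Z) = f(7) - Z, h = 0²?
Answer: 2591126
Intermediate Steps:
C = 6 (C = 2 - 1*(-4) = 2 + 4 = 6)
h = 0
f(g) = 0 (f(g) = 0*6 = 0)
X(Z) = -Z (X(Z) = 0 - Z = -Z)
K(m) = -1 (K(m) = (-m)/m = -1)
K(1265) - (-2012619 - (-533385 - 1*(-1111893))) = -1 - (-2012619 - (-533385 - 1*(-1111893))) = -1 - (-2012619 - (-533385 + 1111893)) = -1 - (-2012619 - 1*578508) = -1 - (-2012619 - 578508) = -1 - 1*(-2591127) = -1 + 2591127 = 2591126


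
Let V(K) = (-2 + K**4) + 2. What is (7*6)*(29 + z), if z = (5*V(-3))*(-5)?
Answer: -83832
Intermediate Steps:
V(K) = K**4
z = -2025 (z = (5*(-3)**4)*(-5) = (5*81)*(-5) = 405*(-5) = -2025)
(7*6)*(29 + z) = (7*6)*(29 - 2025) = 42*(-1996) = -83832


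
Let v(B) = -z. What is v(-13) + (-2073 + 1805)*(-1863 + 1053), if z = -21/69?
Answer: 4992847/23 ≈ 2.1708e+5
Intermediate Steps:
z = -7/23 (z = -21*1/69 = -7/23 ≈ -0.30435)
v(B) = 7/23 (v(B) = -1*(-7/23) = 7/23)
v(-13) + (-2073 + 1805)*(-1863 + 1053) = 7/23 + (-2073 + 1805)*(-1863 + 1053) = 7/23 - 268*(-810) = 7/23 + 217080 = 4992847/23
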